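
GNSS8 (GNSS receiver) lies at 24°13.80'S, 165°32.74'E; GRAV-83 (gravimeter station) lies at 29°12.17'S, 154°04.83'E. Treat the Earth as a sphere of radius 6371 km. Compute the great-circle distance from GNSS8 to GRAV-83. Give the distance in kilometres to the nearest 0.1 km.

GNSS8: φ = -24.23000°, λ = +165.54567°
GRAV-83: φ = -29.20283°, λ = +154.08050°
Δφ = -4.9728°,  Δλ = -11.4652°
a = sin²(Δφ/2) + cos φ₁ cos φ₂ sin²(Δλ/2) = 0.009824
c = 2·arcsin(√a) = 0.198557 rad = 11.3765°
d = R·c = 6371 × 0.198557 = 1265.0 km

1265.0 km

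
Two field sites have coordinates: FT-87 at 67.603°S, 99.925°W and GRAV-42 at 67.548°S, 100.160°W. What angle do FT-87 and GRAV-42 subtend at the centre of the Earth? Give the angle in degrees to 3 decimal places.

0.105°

Δφ = 0.0550°,  Δλ = -0.2350°
a = sin²(Δφ/2) + cos φ₁ cos φ₂ sin²(Δλ/2) = 0.000001
c = 2·arcsin(√a) = 0.001836 rad = 0.1052°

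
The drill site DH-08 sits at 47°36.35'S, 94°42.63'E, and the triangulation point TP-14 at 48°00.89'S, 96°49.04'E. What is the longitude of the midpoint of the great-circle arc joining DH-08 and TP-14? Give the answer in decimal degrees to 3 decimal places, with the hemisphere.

95.760°E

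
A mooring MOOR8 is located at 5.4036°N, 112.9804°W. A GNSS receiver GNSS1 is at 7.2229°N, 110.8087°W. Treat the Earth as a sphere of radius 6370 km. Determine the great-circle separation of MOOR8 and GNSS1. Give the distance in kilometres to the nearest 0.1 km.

313.8 km

Δφ = 1.8193°,  Δλ = 2.1717°
a = sin²(Δφ/2) + cos φ₁ cos φ₂ sin²(Δλ/2) = 0.000607
c = 2·arcsin(√a) = 0.049269 rad = 2.8229°
d = R·c = 6370 × 0.049269 = 313.8 km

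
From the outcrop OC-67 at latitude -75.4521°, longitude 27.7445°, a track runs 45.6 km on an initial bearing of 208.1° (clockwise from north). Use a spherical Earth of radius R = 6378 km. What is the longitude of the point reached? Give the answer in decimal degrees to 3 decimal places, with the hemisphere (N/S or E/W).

26.957°E

δ = d/R = 45.6/6378 = 0.007150 rad
φ₂ = arcsin(sin φ₁ cos δ + cos φ₁ sin δ cos θ)
   = arcsin(-0.96794·0.99997 + 0.25119·0.00715·-0.88213) = -75.81217°
λ₂ = λ₁ + atan2(sin θ sin δ cos φ₁, cos δ − sin φ₁ sin φ₂) = 26.95727°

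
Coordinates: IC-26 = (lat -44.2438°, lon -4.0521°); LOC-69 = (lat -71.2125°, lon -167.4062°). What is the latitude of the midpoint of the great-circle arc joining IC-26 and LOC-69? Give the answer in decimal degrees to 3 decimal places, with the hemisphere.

75.734°S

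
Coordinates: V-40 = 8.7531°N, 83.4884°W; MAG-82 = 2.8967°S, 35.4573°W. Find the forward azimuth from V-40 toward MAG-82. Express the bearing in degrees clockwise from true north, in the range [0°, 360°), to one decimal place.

Δλ = 48.0311°
y = sin Δλ · cos φ₂ = 0.742558
x = cos φ₁ sin φ₂ − sin φ₁ cos φ₂ cos Δλ = -0.151582
θ = atan2(y, x) = 101.5375° → 101.5375° (mod 360°)

101.5°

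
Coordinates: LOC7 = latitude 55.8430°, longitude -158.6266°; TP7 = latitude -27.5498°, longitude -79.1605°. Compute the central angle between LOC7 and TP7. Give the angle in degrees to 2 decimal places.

106.96°

Δφ = -83.3928°,  Δλ = 79.4661°
a = sin²(Δφ/2) + cos φ₁ cos φ₂ sin²(Δλ/2) = 0.645865
c = 2·arcsin(√a) = 1.866831 rad = 106.9615°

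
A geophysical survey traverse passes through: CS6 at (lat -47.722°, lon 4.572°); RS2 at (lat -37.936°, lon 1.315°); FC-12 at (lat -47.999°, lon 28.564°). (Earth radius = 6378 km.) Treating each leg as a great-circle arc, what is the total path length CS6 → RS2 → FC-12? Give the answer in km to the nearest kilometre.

3589 km

CS6→RS2: c = 0.175769 rad, d = 1121.05 km
RS2→FC-12: c = 0.386991 rad, d = 2468.23 km
Total = 1121.05 + 2468.23 = 3589.28 km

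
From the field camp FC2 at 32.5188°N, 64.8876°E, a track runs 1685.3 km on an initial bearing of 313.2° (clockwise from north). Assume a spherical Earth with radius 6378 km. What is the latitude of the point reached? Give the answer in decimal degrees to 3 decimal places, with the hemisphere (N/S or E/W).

δ = d/R = 1685.3/6378 = 0.264236 rad
φ₂ = arcsin(sin φ₁ cos δ + cos φ₁ sin δ cos θ)
   = arcsin(0.53758·0.96529 + 0.84322·0.26117·0.68455) = 42.04177°
λ₂ = λ₁ + atan2(sin θ sin δ cos φ₁, cos δ − sin φ₁ sin φ₂) = 50.03350°

42.042°N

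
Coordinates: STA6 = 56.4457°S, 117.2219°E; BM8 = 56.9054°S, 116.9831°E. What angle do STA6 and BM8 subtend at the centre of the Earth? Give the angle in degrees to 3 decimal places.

Δφ = -0.4597°,  Δλ = -0.2388°
a = sin²(Δφ/2) + cos φ₁ cos φ₂ sin²(Δλ/2) = 0.000017
c = 2·arcsin(√a) = 0.008344 rad = 0.4781°

0.478°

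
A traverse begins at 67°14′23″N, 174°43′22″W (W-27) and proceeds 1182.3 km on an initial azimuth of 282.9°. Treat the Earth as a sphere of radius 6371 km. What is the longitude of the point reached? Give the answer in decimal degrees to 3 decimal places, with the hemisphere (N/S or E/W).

W-27: φ = +67.23972°, λ = -174.72278°
δ = d/R = 1182.3/6371 = 0.185575 rad
φ₂ = arcsin(sin φ₁ cos δ + cos φ₁ sin δ cos θ)
   = arcsin(0.92213·0.98283 + 0.38688·0.18451·0.22325) = 67.25507°
λ₂ = λ₁ + atan2(sin θ sin δ cos φ₁, cos δ − sin φ₁ sin φ₂) = 157.55488°

157.555°E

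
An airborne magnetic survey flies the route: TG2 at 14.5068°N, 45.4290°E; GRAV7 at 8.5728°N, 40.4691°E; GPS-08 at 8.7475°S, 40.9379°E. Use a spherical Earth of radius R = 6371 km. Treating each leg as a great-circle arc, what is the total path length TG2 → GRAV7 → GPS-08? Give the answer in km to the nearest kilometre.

2779 km

TG2→GRAV7: c = 0.133839 rad, d = 852.69 km
GRAV7→GPS-08: c = 0.302406 rad, d = 1926.63 km
Total = 852.69 + 1926.63 = 2779.31 km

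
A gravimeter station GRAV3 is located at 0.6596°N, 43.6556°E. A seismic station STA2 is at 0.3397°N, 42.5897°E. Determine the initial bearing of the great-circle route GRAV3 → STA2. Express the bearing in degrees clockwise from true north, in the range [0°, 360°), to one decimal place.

Δλ = -1.0659°
y = sin Δλ · cos φ₂ = -0.018602
x = cos φ₁ sin φ₂ − sin φ₁ cos φ₂ cos Δλ = -0.005581
θ = atan2(y, x) = -106.7011° → 253.2989° (mod 360°)

253.3°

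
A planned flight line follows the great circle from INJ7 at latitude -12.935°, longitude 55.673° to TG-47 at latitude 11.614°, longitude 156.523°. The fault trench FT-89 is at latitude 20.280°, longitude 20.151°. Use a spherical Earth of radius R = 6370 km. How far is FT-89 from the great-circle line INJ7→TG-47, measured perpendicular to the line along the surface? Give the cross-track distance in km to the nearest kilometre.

4011 km

δ₁₃ = central angle INJ7→FT-89 = 0.841319 rad  (haversine)
θ₁₃ = bearing INJ7→FT-89 = 313.027°,  θ₁₂ = bearing INJ7→TG-47 = 80.851°
dₓₜ = R·arcsin(sin δ₁₃ · sin(θ₁₃ − θ₁₂)) = 6370·arcsin(0.74552·sin(232.176°)) = -4011.095 km
|dₓₜ| = 4011.095 km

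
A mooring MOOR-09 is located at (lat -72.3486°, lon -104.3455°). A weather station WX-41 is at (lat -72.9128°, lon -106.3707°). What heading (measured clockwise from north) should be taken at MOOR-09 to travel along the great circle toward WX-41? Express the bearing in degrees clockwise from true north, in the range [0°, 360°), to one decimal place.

Δλ = -2.0252°
y = sin Δλ · cos φ₂ = -0.010384
x = cos φ₁ sin φ₂ − sin φ₁ cos φ₂ cos Δλ = -0.010022
θ = atan2(y, x) = -133.9846° → 226.0154° (mod 360°)

226.0°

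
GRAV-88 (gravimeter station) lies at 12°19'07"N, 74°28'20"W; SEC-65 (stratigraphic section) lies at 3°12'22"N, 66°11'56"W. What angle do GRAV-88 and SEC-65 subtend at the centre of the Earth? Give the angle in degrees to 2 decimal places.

12.25°

GRAV-88: φ = +12.31861°, λ = -74.47222°
SEC-65: φ = +3.20611°, λ = -66.19889°
Δφ = -9.1125°,  Δλ = 8.2733°
a = sin²(Δφ/2) + cos φ₁ cos φ₂ sin²(Δλ/2) = 0.011386
c = 2·arcsin(√a) = 0.213819 rad = 12.2509°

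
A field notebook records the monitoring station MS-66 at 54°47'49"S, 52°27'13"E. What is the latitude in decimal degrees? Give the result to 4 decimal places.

54° + 47′/60 + 49″/3600 = 54 + 0.78333 + 0.01361 = 54.7969°

54.7969°S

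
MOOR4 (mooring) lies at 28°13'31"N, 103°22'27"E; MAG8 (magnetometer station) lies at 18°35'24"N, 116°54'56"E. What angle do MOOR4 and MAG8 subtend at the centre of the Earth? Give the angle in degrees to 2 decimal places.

15.70°

MOOR4: φ = +28.22528°, λ = +103.37417°
MAG8: φ = +18.59000°, λ = +116.91556°
Δφ = -9.6353°,  Δλ = 13.5414°
a = sin²(Δφ/2) + cos φ₁ cos φ₂ sin²(Δλ/2) = 0.018661
c = 2·arcsin(√a) = 0.274069 rad = 15.7030°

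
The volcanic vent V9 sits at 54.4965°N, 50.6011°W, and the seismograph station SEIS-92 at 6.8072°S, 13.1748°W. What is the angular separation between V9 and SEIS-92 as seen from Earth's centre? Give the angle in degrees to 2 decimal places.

Δφ = -61.3037°,  Δλ = 37.4263°
a = sin²(Δφ/2) + cos φ₁ cos φ₂ sin²(Δλ/2) = 0.319273
c = 2·arcsin(√a) = 1.200970 rad = 68.8105°

68.81°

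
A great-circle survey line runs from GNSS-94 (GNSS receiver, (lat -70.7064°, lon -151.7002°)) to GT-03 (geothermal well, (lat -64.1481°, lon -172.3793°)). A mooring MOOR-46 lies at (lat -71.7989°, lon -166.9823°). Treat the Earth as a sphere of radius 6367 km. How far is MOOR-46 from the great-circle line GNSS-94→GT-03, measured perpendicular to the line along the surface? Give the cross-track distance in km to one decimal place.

422.9 km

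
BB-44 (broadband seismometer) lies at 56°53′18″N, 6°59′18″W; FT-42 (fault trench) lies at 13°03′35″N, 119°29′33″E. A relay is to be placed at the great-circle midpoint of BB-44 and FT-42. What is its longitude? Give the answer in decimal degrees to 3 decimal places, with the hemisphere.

BB-44: φ = +56.88833°, λ = -6.98833°
FT-42: φ = +13.05972°, λ = +119.49250°
Bx = cos φ₂ cos Δλ = -0.579176,  By = cos φ₂ sin Δλ = 0.783259
φₘ = atan2(sin φ₁ + sin φ₂, √((cos φ₁ + Bx)² + By²)) = 53.60645°
λₘ = λ₁ + atan2(By, cos φ₁ + Bx) = 85.41714°

85.417°E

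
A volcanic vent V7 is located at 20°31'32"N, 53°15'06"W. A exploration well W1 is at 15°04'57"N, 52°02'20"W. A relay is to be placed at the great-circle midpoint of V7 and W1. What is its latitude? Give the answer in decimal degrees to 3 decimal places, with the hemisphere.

V7: φ = +20.52556°, λ = -53.25167°
W1: φ = +15.08250°, λ = -52.03889°
Bx = cos φ₂ cos Δλ = 0.965336,  By = cos φ₂ sin Δλ = 0.020436
φₘ = atan2(sin φ₁ + sin φ₂, √((cos φ₁ + Bx)² + By²)) = 17.80496°
λₘ = λ₁ + atan2(By, cos φ₁ + Bx) = -52.63602°

17.805°N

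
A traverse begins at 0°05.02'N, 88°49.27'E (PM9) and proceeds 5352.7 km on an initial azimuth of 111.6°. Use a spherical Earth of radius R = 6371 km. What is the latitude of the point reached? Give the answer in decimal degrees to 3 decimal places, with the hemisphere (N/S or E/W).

PM9: φ = +0.08367°, λ = +88.82117°
δ = d/R = 5352.7/6371 = 0.840166 rad
φ₂ = arcsin(sin φ₁ cos δ + cos φ₁ sin δ cos θ)
   = arcsin(0.00146·0.66734 + 1.00000·0.74475·-0.36812) = -15.85403°
λ₂ = λ₁ + atan2(sin θ sin δ cos φ₁, cos δ − sin φ₁ sin φ₂) = 134.86219°

15.854°S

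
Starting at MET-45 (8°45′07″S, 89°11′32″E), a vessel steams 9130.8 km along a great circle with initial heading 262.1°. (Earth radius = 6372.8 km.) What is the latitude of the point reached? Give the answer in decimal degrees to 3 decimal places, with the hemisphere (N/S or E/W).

MET-45: φ = -8.75194°, λ = +89.19222°
δ = d/R = 9130.8/6372.8 = 1.432777 rad
φ₂ = arcsin(sin φ₁ cos δ + cos φ₁ sin δ cos θ)
   = arcsin(-0.15216·0.13758 + 0.98836·0.99049·-0.13744) = -8.94501°
λ₂ = λ₁ + atan2(sin θ sin δ cos φ₁, cos δ − sin φ₁ sin φ₂) = 5.89302°

8.945°S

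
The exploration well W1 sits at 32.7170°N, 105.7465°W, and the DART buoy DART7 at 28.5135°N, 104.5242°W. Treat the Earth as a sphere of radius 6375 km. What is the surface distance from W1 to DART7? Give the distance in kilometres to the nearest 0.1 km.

482.1 km

Δφ = -4.2035°,  Δλ = 1.2223°
a = sin²(Δφ/2) + cos φ₁ cos φ₂ sin²(Δλ/2) = 0.001429
c = 2·arcsin(√a) = 0.075625 rad = 4.3330°
d = R·c = 6375 × 0.075625 = 482.1 km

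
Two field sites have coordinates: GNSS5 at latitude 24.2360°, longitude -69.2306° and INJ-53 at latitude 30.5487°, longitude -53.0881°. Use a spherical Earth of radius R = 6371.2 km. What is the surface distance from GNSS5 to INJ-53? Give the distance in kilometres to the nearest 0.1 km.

1739.1 km

Δφ = 6.3127°,  Δλ = 16.1425°
a = sin²(Δφ/2) + cos φ₁ cos φ₂ sin²(Δλ/2) = 0.018513
c = 2·arcsin(√a) = 0.272968 rad = 15.6399°
d = R·c = 6371.2 × 0.272968 = 1739.1 km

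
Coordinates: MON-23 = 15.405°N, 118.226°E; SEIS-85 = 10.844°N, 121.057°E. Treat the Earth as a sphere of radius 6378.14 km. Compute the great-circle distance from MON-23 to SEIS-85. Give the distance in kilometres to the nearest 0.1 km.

Δφ = -4.5610°,  Δλ = 2.8310°
a = sin²(Δφ/2) + cos φ₁ cos φ₂ sin²(Δλ/2) = 0.002161
c = 2·arcsin(√a) = 0.093010 rad = 5.3291°
d = R·c = 6378.14 × 0.093010 = 593.2 km

593.2 km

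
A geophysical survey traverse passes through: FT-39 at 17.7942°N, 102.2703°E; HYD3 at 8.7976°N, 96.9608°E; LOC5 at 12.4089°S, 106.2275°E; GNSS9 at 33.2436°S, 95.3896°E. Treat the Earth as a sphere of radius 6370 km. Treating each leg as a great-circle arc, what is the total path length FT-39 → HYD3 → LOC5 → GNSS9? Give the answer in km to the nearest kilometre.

6288 km

FT-39→HYD3: c = 0.181021 rad, d = 1153.11 km
HYD3→LOC5: c = 0.403514 rad, d = 2570.38 km
LOC5→GNSS9: c = 0.402611 rad, d = 2564.63 km
Total = 1153.11 + 2570.38 + 2564.63 = 6288.12 km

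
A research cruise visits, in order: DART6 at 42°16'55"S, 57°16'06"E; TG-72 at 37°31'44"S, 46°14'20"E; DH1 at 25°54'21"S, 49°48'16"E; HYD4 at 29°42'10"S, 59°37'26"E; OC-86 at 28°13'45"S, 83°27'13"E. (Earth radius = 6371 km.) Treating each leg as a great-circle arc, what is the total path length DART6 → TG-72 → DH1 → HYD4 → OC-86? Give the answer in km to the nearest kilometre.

DART6: φ = -42.28194°, λ = +57.26833°
TG-72: φ = -37.52889°, λ = +46.23889°
DH1: φ = -25.90583°, λ = +49.80444°
HYD4: φ = -29.70278°, λ = +59.62389°
OC-86: φ = -28.22917°, λ = +83.45361°
DART6→TG-72: c = 0.169177 rad, d = 1077.83 km
TG-72→DH1: c = 0.209604 rad, d = 1335.39 km
DH1→HYD4: c = 0.165363 rad, d = 1053.53 km
HYD4→OC-86: c = 0.364147 rad, d = 2319.98 km
Total = 1077.83 + 1335.39 + 1053.53 + 2319.98 = 5786.73 km

5787 km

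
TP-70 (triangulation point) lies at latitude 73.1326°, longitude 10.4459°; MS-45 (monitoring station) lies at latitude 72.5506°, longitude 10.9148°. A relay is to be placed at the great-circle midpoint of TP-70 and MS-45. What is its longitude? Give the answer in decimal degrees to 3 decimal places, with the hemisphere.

Bx = cos φ₂ cos Δλ = 0.299853,  By = cos φ₂ sin Δλ = 0.002454
φₘ = atan2(sin φ₁ + sin φ₂, √((cos φ₁ + Bx)² + By²)) = 72.84174°
λₘ = λ₁ + atan2(By, cos φ₁ + Bx) = 10.68421°

10.684°E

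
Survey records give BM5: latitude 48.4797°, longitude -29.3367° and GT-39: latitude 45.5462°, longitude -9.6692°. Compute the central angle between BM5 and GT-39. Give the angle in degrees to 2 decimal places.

13.69°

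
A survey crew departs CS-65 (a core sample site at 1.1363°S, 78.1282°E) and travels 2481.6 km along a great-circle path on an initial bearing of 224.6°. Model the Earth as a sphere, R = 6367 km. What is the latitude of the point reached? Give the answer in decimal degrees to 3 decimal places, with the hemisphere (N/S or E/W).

δ = d/R = 2481.6/6367 = 0.389760 rad
φ₂ = arcsin(sin φ₁ cos δ + cos φ₁ sin δ cos θ)
   = arcsin(-0.01983·0.92500 + 0.99980·0.37997·-0.71203) = -16.78829°
λ₂ = λ₁ + atan2(sin θ sin δ cos φ₁, cos δ − sin φ₁ sin φ₂) = 61.94725°

16.788°S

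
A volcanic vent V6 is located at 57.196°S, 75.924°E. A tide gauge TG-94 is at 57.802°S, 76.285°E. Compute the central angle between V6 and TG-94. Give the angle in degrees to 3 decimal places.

0.636°

Δφ = -0.6060°,  Δλ = 0.3610°
a = sin²(Δφ/2) + cos φ₁ cos φ₂ sin²(Δλ/2) = 0.000031
c = 2·arcsin(√a) = 0.011105 rad = 0.6363°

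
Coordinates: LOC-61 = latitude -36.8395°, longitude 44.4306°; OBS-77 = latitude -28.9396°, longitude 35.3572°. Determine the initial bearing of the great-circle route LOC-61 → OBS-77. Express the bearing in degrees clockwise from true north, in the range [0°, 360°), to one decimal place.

313.5°

Δλ = -9.0734°
y = sin Δλ · cos φ₂ = -0.138008
x = cos φ₁ sin φ₂ − sin φ₁ cos φ₂ cos Δλ = 0.130877
θ = atan2(y, x) = -46.5191° → 313.4809° (mod 360°)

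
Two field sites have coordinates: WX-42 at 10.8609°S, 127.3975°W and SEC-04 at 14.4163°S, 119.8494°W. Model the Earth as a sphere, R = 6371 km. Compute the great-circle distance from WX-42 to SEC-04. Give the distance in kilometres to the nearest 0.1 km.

Δφ = -3.5554°,  Δλ = 7.5481°
a = sin²(Δφ/2) + cos φ₁ cos φ₂ sin²(Δλ/2) = 0.005083
c = 2·arcsin(√a) = 0.142716 rad = 8.1770°
d = R·c = 6371 × 0.142716 = 909.2 km

909.2 km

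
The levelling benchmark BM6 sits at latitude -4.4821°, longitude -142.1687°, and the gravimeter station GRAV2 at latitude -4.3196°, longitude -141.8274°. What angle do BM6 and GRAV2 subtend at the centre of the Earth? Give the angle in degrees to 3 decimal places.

Δφ = 0.1625°,  Δλ = 0.3413°
a = sin²(Δφ/2) + cos φ₁ cos φ₂ sin²(Δλ/2) = 0.000011
c = 2·arcsin(√a) = 0.006582 rad = 0.3771°

0.377°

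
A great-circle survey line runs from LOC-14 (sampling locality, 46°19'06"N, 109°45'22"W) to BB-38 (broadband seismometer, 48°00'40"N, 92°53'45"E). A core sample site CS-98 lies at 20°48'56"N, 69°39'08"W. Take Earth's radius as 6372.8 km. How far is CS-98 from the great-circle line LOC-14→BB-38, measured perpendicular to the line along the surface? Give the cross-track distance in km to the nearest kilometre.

3419 km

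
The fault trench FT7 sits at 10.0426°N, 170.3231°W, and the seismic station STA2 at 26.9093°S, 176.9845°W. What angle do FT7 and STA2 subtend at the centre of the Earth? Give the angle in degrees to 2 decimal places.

Δφ = -36.9519°,  Δλ = -6.6614°
a = sin²(Δφ/2) + cos φ₁ cos φ₂ sin²(Δλ/2) = 0.103394
c = 2·arcsin(√a) = 0.654729 rad = 37.5132°

37.51°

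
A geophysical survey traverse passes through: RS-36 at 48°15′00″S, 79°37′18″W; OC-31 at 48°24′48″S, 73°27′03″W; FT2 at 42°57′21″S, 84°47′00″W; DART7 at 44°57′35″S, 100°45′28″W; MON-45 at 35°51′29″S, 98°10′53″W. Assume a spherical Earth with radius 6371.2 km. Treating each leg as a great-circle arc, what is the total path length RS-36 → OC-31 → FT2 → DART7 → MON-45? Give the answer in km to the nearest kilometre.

3855 km

RS-36: φ = -48.25000°, λ = -79.62167°
OC-31: φ = -48.41333°, λ = -73.45083°
FT2: φ = -42.95583°, λ = -84.78333°
DART7: φ = -44.95972°, λ = -100.75778°
MON-45: φ = -35.85806°, λ = -98.18139°
RS-36→OC-31: c = 0.071639 rad, d = 456.43 km
OC-31→FT2: c = 0.167553 rad, d = 1067.51 km
FT2→DART7: c = 0.203376 rad, d = 1295.75 km
DART7→MON-45: c = 0.162478 rad, d = 1035.18 km
Total = 456.43 + 1067.51 + 1295.75 + 1035.18 = 3854.87 km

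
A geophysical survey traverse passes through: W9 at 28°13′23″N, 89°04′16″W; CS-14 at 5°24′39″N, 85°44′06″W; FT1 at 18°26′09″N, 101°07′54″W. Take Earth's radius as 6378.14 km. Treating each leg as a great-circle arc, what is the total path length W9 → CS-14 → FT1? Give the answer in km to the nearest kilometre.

W9: φ = +28.22306°, λ = -89.07111°
CS-14: φ = +5.41083°, λ = -85.73500°
FT1: φ = +18.43583°, λ = -101.13167°
W9→CS-14: c = 0.401965 rad, d = 2563.79 km
CS-14→FT1: c = 0.347061 rad, d = 2213.61 km
Total = 2563.79 + 2213.61 = 4777.40 km

4777 km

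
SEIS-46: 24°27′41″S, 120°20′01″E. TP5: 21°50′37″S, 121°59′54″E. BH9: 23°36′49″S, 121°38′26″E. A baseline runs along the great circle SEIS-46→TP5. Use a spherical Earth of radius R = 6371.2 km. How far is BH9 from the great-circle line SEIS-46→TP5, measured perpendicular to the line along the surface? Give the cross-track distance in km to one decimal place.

SEIS-46: φ = -24.46139°, λ = +120.33361°
TP5: φ = -21.84361°, λ = +121.99833°
BH9: φ = -23.61361°, λ = +121.64056°
δ₁₃ = central angle SEIS-46→BH9 = 0.025552 rad  (haversine)
θ₁₃ = bearing SEIS-46→BH9 = 54.883°,  θ₁₂ = bearing SEIS-46→TP5 = 30.647°
dₓₜ = R·arcsin(sin δ₁₃ · sin(θ₁₃ − θ₁₂)) = 6371.2·arcsin(0.02555·sin(24.236°)) = 66.822 km
|dₓₜ| = 66.822 km

66.8 km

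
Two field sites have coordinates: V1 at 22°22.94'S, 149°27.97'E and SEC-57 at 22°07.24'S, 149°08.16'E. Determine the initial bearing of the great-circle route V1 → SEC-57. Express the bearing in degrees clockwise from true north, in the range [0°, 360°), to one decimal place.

310.5°

V1: φ = -22.38233°, λ = +149.46617°
SEC-57: φ = -22.12067°, λ = +149.13600°
Δλ = -0.3302°
y = sin Δλ · cos φ₂ = -0.005338
x = cos φ₁ sin φ₂ − sin φ₁ cos φ₂ cos Δλ = 0.004561
θ = atan2(y, x) = -49.4893° → 310.5107° (mod 360°)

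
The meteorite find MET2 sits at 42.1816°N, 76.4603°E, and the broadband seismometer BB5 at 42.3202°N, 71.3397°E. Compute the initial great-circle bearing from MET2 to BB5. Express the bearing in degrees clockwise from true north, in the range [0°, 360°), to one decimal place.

Δλ = -5.1206°
y = sin Δλ · cos φ₂ = -0.065993
x = cos φ₁ sin φ₂ − sin φ₁ cos φ₂ cos Δλ = 0.004400
θ = atan2(y, x) = -86.1851° → 273.8149° (mod 360°)

273.8°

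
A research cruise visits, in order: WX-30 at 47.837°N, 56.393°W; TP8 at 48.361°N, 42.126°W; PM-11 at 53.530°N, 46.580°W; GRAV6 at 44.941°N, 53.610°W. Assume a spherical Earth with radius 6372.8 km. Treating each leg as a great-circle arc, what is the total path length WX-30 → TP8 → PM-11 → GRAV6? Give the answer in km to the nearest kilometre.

WX-30→TP8: c = 0.166308 rad, d = 1059.85 km
TP8→PM-11: c = 0.102607 rad, d = 653.89 km
PM-11→GRAV6: c = 0.169779 rad, d = 1081.97 km
Total = 1059.85 + 653.89 + 1081.97 = 2795.71 km

2796 km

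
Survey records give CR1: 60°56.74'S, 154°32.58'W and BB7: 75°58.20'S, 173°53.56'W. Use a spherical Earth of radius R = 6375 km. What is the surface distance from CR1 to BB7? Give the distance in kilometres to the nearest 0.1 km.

CR1: φ = -60.94567°, λ = -154.54300°
BB7: φ = -75.97000°, λ = -173.89267°
Δφ = -15.0243°,  Δλ = -19.3497°
a = sin²(Δφ/2) + cos φ₁ cos φ₂ sin²(Δλ/2) = 0.020417
c = 2·arcsin(√a) = 0.286759 rad = 16.4301°
d = R·c = 6375 × 0.286759 = 1828.1 km

1828.1 km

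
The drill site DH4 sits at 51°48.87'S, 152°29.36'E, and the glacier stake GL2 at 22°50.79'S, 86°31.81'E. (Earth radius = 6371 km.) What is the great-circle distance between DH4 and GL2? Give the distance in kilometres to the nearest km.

DH4: φ = -51.81450°, λ = +152.48933°
GL2: φ = -22.84650°, λ = +86.53017°
Δφ = 28.9680°,  Δλ = -65.9592°
a = sin²(Δφ/2) + cos φ₁ cos φ₂ sin²(Δλ/2) = 0.231363
c = 2·arcsin(√a) = 1.003596 rad = 57.5018°
d = R·c = 6371 × 1.003596 = 6393.9 km

6394 km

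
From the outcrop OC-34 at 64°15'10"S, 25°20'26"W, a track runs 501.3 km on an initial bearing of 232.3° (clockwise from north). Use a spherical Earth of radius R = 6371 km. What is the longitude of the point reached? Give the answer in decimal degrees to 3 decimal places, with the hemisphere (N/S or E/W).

OC-34: φ = -64.25278°, λ = -25.34056°
δ = d/R = 501.3/6371 = 0.078685 rad
φ₂ = arcsin(sin φ₁ cos δ + cos φ₁ sin δ cos θ)
   = arcsin(-0.90072·0.99691 + 0.43440·0.07860·-0.61153) = -66.75321°
λ₂ = λ₁ + atan2(sin θ sin δ cos φ₁, cos δ − sin φ₁ sin φ₂) = -34.40662°

34.407°W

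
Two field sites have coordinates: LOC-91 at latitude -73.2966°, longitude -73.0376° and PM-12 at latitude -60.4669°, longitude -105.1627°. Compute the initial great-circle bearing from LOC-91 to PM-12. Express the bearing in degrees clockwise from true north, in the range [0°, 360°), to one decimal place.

299.7°

Δλ = -32.1251°
y = sin Δλ · cos φ₂ = -0.262123
x = cos φ₁ sin φ₂ − sin φ₁ cos φ₂ cos Δλ = 0.149766
θ = atan2(y, x) = -60.2582° → 299.7418° (mod 360°)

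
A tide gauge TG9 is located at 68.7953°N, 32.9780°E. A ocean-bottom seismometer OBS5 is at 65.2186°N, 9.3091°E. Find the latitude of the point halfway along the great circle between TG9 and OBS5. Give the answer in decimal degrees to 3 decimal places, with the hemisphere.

67.444°N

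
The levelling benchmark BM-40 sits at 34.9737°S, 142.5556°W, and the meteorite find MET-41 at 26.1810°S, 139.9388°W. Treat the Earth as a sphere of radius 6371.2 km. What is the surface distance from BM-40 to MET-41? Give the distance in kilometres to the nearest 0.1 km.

1009.2 km

Δφ = 8.7927°,  Δλ = 2.6168°
a = sin²(Δφ/2) + cos φ₁ cos φ₂ sin²(Δλ/2) = 0.006259
c = 2·arcsin(√a) = 0.158399 rad = 9.0756°
d = R·c = 6371.2 × 0.158399 = 1009.2 km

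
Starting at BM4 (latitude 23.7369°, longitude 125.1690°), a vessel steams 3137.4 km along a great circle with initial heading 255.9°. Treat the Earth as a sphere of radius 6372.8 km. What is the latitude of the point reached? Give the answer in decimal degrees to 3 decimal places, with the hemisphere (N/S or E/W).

14.438°N

δ = d/R = 3137.4/6372.8 = 0.492311 rad
φ₂ = arcsin(sin φ₁ cos δ + cos φ₁ sin δ cos θ)
   = arcsin(0.40254·0.88124 + 0.91540·0.47266·-0.24362) = 14.43765°
λ₂ = λ₁ + atan2(sin θ sin δ cos φ₁, cos δ − sin φ₁ sin φ₂) = 96.91555°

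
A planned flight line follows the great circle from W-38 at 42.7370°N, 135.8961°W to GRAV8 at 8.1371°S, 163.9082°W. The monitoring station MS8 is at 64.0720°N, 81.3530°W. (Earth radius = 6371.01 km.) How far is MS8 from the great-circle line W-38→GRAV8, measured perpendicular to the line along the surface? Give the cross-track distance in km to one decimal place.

δ₁₃ = central angle W-38→MS8 = 0.649117 rad  (haversine)
θ₁₃ = bearing W-38→MS8 = 36.100°,  θ₁₂ = bearing W-38→GRAV8 = 213.703°
dₓₜ = R·arcsin(sin δ₁₃ · sin(θ₁₃ − θ₁₂)) = 6371.01·arcsin(0.60448·sin(-177.603°)) = -161.072 km
|dₓₜ| = 161.072 km

161.1 km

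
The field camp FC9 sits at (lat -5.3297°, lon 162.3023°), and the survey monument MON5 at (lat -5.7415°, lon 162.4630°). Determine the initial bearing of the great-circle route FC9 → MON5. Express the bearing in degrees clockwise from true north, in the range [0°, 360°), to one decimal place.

Δλ = 0.1607°
y = sin Δλ · cos φ₂ = 0.002791
x = cos φ₁ sin φ₂ − sin φ₁ cos φ₂ cos Δλ = -0.007188
θ = atan2(y, x) = 158.7806° → 158.7806° (mod 360°)

158.8°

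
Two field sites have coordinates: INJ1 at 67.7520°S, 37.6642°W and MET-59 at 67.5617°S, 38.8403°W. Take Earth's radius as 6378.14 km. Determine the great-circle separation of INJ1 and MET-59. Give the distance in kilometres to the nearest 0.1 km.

54.1 km

Δφ = 0.1903°,  Δλ = -1.1761°
a = sin²(Δφ/2) + cos φ₁ cos φ₂ sin²(Δλ/2) = 0.000018
c = 2·arcsin(√a) = 0.008481 rad = 0.4859°
d = R·c = 6378.14 × 0.008481 = 54.1 km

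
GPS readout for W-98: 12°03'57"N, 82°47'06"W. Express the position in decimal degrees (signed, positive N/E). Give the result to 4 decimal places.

lat: 12.0658° N → +12.0658°
lon: 82.7850° W → -82.7850°

+12.0658°, -82.7850°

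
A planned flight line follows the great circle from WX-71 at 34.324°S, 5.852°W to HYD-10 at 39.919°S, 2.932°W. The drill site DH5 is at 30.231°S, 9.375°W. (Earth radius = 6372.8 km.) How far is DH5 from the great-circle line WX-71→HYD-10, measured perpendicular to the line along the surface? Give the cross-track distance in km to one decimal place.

148.1 km

δ₁₃ = central angle WX-71→DH5 = 0.088334 rad  (haversine)
θ₁₃ = bearing WX-71→DH5 = 323.000°,  θ₁₂ = bearing WX-71→HYD-10 = 158.276°
dₓₜ = R·arcsin(sin δ₁₃ · sin(θ₁₃ − θ₁₂)) = 6372.8·arcsin(0.08822·sin(164.724°)) = 148.139 km
|dₓₜ| = 148.139 km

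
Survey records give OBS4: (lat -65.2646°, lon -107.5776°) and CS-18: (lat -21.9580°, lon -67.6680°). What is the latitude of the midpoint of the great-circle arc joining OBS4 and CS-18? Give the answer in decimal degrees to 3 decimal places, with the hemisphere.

Bx = cos φ₂ cos Δλ = 0.711414,  By = cos φ₂ sin Δλ = 0.595037
φₘ = atan2(sin φ₁ + sin φ₂, √((cos φ₁ + Bx)² + By²)) = -45.11692°
λₘ = λ₁ + atan2(By, cos φ₁ + Bx) = -79.80385°

45.117°S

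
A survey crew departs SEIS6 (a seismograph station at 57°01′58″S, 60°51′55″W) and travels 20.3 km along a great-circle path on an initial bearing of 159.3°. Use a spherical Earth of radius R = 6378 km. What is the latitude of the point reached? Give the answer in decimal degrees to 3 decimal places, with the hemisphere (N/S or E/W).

SEIS6: φ = -57.03278°, λ = -60.86528°
δ = d/R = 20.3/6378 = 0.003183 rad
φ₂ = arcsin(sin φ₁ cos δ + cos φ₁ sin δ cos θ)
   = arcsin(-0.83898·0.99999 + 0.54416·0.00318·-0.93544) = -57.20331°
λ₂ = λ₁ + atan2(sin θ sin δ cos φ₁, cos δ − sin φ₁ sin φ₂) = -60.74627°

57.203°S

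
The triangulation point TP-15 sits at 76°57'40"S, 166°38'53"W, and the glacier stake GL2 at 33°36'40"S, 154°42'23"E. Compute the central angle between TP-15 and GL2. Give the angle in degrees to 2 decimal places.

46.68°

TP-15: φ = -76.96111°, λ = -166.64806°
GL2: φ = -33.61111°, λ = +154.70639°
Δφ = 43.3500°,  Δλ = -38.6456°
a = sin²(Δφ/2) + cos φ₁ cos φ₂ sin²(Δλ/2) = 0.156985
c = 2·arcsin(√a) = 0.814778 rad = 46.6833°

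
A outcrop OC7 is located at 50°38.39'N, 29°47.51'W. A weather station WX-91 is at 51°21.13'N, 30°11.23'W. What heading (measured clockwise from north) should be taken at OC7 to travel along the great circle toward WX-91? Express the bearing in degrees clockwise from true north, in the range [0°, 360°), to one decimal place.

OC7: φ = +50.63983°, λ = -29.79183°
WX-91: φ = +51.35217°, λ = -30.18717°
Δλ = -0.3953°
y = sin Δλ · cos φ₂ = -0.004309
x = cos φ₁ sin φ₂ − sin φ₁ cos φ₂ cos Δλ = 0.012444
θ = atan2(y, x) = -19.1005° → 340.8995° (mod 360°)

340.9°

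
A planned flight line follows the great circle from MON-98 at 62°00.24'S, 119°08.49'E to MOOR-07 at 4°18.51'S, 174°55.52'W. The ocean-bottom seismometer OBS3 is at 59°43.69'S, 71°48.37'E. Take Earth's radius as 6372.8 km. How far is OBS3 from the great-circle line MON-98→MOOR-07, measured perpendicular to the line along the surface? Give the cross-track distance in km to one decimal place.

168.6 km

MON-98: φ = -62.00400°, λ = +119.14150°
MOOR-07: φ = -4.30850°, λ = -174.92533°
OBS3: φ = -59.72817°, λ = +71.80617°
δ₁₃ = central angle MON-98→OBS3 = 0.395130 rad  (haversine)
θ₁₃ = bearing MON-98→OBS3 = 254.364°,  θ₁₂ = bearing MON-98→MOOR-07 = 70.423°
dₓₜ = R·arcsin(sin δ₁₃ · sin(θ₁₃ − θ₁₂)) = 6372.8·arcsin(0.38493·sin(183.941°)) = -168.621 km
|dₓₜ| = 168.621 km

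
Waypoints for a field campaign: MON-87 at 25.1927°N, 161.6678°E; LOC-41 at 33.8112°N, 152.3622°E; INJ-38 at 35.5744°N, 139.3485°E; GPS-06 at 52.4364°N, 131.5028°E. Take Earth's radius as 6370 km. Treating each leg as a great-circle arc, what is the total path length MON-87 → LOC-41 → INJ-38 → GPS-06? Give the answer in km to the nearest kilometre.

MON-87→LOC-41: c = 0.206211 rad, d = 1313.56 km
LOC-41→INJ-38: c = 0.189123 rad, d = 1204.72 km
INJ-38→GPS-06: c = 0.309898 rad, d = 1974.05 km
Total = 1313.56 + 1204.72 + 1974.05 = 4492.33 km

4492 km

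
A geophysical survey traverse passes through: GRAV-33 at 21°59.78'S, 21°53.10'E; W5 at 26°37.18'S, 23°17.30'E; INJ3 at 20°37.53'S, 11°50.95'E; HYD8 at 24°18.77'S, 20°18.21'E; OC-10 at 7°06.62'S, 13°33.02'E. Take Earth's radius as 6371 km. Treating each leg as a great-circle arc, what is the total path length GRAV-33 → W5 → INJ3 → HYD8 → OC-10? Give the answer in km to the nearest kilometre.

4879 km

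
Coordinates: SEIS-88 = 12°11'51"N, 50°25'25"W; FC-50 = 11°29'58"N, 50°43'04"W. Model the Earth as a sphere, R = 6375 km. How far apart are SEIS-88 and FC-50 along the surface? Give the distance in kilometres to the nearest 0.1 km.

84.0 km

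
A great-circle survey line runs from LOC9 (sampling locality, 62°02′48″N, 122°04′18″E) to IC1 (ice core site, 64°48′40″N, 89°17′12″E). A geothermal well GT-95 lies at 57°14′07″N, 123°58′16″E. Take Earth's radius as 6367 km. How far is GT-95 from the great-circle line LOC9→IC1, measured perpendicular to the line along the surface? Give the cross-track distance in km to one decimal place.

433.8 km

LOC9: φ = +62.04667°, λ = +122.07167°
IC1: φ = +64.81111°, λ = +89.28667°
GT-95: φ = +57.23528°, λ = +123.97111°
δ₁₃ = central angle LOC9→GT-95 = 0.085620 rad  (haversine)
θ₁₃ = bearing LOC9→GT-95 = 167.892°,  θ₁₂ = bearing LOC9→IC1 = 295.133°
dₓₜ = R·arcsin(sin δ₁₃ · sin(θ₁₃ − θ₁₂)) = 6367·arcsin(0.08552·sin(-127.241°)) = -433.793 km
|dₓₜ| = 433.793 km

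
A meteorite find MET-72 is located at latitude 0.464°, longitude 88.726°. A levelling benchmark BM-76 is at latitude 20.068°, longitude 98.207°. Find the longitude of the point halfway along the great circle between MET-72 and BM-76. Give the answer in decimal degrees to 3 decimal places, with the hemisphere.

93.318°E

Bx = cos φ₂ cos Δλ = 0.926456,  By = cos φ₂ sin Δλ = 0.154720
φₘ = atan2(sin φ₁ + sin φ₂, √((cos φ₁ + Bx)² + By²)) = 10.30045°
λₘ = λ₁ + atan2(By, cos φ₁ + Bx) = 93.31783°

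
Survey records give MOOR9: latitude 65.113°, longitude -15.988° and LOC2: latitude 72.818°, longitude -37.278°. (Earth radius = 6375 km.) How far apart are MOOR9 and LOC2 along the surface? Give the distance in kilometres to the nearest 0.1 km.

1194.8 km

Δφ = 7.7050°,  Δλ = -21.2900°
a = sin²(Δφ/2) + cos φ₁ cos φ₂ sin²(Δλ/2) = 0.008756
c = 2·arcsin(√a) = 0.187424 rad = 10.7386°
d = R·c = 6375 × 0.187424 = 1194.8 km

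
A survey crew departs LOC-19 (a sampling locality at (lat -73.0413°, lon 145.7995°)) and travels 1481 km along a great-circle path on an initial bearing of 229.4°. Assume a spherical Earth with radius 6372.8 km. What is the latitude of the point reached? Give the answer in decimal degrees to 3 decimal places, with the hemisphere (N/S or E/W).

77.038°S

δ = d/R = 1481/6372.8 = 0.232394 rad
φ₂ = arcsin(sin φ₁ cos δ + cos φ₁ sin δ cos θ)
   = arcsin(-0.95652·0.97312 + 0.29168·0.23031·-0.65077) = -77.03797°
λ₂ = λ₁ + atan2(sin θ sin δ cos φ₁, cos δ − sin φ₁ sin φ₂) = 94.57649°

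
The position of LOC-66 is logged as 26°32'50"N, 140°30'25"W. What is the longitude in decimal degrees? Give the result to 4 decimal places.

140° + 30′/60 + 25″/3600 = 140 + 0.50000 + 0.00694 = 140.5069°

140.5069°W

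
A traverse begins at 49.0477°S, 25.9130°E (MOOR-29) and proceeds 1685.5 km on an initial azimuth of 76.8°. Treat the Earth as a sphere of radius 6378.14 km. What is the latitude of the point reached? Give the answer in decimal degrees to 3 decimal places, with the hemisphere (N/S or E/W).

δ = d/R = 1685.5/6378.14 = 0.264262 rad
φ₂ = arcsin(sin φ₁ cos δ + cos φ₁ sin δ cos θ)
   = arcsin(-0.75526·0.96529 + 0.65543·0.26120·0.22835) = -43.62570°
λ₂ = λ₁ + atan2(sin θ sin δ cos φ₁, cos δ − sin φ₁ sin φ₂) = 46.48010°

43.626°S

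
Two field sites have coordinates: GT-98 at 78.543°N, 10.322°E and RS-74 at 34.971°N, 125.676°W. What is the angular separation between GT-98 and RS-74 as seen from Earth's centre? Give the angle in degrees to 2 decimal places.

63.60°

Δφ = -43.5720°,  Δλ = -135.9980°
a = sin²(Δφ/2) + cos φ₁ cos φ₂ sin²(Δλ/2) = 0.277670
c = 2·arcsin(√a) = 1.110002 rad = 63.5984°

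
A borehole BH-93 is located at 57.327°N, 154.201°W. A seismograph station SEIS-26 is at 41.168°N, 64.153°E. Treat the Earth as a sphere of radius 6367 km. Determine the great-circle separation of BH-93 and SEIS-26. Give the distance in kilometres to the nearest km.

8488 km

Δφ = -16.1590°,  Δλ = -141.6460°
a = sin²(Δφ/2) + cos φ₁ cos φ₂ sin²(Δλ/2) = 0.382288
c = 2·arcsin(√a) = 1.333141 rad = 76.3834°
d = R·c = 6367 × 1.333141 = 8488.1 km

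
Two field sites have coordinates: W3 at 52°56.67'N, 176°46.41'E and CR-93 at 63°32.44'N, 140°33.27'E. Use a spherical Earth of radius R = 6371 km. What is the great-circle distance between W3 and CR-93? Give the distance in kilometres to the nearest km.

W3: φ = +52.94450°, λ = +176.77350°
CR-93: φ = +63.54067°, λ = +140.55450°
Δφ = 10.5962°,  Δλ = -36.2190°
a = sin²(Δφ/2) + cos φ₁ cos φ₂ sin²(Δλ/2) = 0.034467
c = 2·arcsin(√a) = 0.373473 rad = 21.3985°
d = R·c = 6371 × 0.373473 = 2379.4 km

2379 km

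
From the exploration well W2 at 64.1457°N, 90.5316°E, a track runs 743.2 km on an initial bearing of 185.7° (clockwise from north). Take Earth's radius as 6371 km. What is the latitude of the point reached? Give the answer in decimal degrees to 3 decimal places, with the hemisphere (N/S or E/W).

57.489°N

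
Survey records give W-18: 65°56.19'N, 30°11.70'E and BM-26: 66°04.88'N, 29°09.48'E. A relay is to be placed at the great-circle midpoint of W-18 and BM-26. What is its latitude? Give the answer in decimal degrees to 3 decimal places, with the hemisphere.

W-18: φ = +65.93650°, λ = +30.19500°
BM-26: φ = +66.08133°, λ = +29.15800°
Bx = cos φ₂ cos Δλ = 0.405373,  By = cos φ₂ sin Δλ = -0.007338
φₘ = atan2(sin φ₁ + sin φ₂, √((cos φ₁ + Bx)² + By²)) = 66.00979°
λₘ = λ₁ + atan2(By, cos φ₁ + Bx) = 29.67797°

66.010°N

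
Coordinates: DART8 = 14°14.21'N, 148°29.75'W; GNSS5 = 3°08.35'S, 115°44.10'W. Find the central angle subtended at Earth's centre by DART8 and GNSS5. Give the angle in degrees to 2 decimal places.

DART8: φ = +14.23683°, λ = -148.49583°
GNSS5: φ = -3.13917°, λ = -115.73500°
Δφ = -17.3760°,  Δλ = 32.7608°
a = sin²(Δφ/2) + cos φ₁ cos φ₂ sin²(Δλ/2) = 0.099791
c = 2·arcsin(√a) = 0.642803 rad = 36.8299°

36.83°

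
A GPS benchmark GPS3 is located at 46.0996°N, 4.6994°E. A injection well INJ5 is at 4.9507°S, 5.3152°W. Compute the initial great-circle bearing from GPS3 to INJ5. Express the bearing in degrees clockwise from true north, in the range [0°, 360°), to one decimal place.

Δλ = -10.0146°
y = sin Δλ · cos φ₂ = -0.173250
x = cos φ₁ sin φ₂ − sin φ₁ cos φ₂ cos Δλ = -0.766760
θ = atan2(y, x) = -167.2678° → 192.7322° (mod 360°)

192.7°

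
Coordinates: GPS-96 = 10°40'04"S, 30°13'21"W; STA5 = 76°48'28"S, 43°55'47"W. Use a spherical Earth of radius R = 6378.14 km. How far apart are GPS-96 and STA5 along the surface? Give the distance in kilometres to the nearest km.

GPS-96: φ = -10.66778°, λ = -30.22250°
STA5: φ = -76.80778°, λ = -43.92972°
Δφ = -66.1400°,  Δλ = -13.7072°
a = sin²(Δφ/2) + cos φ₁ cos φ₂ sin²(Δλ/2) = 0.300942
c = 2·arcsin(√a) = 1.161334 rad = 66.5396°
d = R·c = 6378.14 × 1.161334 = 7407.2 km

7407 km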